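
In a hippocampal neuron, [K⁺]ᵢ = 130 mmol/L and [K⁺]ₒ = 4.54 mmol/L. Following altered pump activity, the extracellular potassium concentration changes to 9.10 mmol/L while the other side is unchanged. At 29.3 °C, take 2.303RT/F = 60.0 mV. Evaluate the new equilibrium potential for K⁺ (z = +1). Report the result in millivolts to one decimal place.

-69.3 mV

After the shift: [K⁺]_out = 9.10, [K⁺]_in = 130 mmol/L.
E_new = (60.0/1)·log₁₀(9.10/130) = 60.00 · (-1.1549) = -69.29 mV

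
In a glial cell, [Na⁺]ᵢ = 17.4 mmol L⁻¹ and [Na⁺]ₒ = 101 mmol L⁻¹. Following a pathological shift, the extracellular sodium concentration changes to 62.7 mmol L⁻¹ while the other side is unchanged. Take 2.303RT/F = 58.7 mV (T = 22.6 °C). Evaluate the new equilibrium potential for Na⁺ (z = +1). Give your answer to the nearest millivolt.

After the shift: [Na⁺]_out = 62.7, [Na⁺]_in = 17.4 mmol L⁻¹.
E_new = (58.7/1)·log₁₀(62.7/17.4) = 58.70 · (0.5567) = 32.68 mV

33 mV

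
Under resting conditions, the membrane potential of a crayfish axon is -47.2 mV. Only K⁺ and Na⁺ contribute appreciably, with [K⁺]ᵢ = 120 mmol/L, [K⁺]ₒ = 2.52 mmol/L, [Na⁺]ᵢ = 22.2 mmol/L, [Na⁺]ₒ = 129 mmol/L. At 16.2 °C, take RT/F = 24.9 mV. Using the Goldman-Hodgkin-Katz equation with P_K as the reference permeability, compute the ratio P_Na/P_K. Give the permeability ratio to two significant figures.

Let α = P_Na/P_K. GHK: Vm = 24.9·ln[(Kₒ + α·Naₒ)/(Kᵢ + α·Naᵢ)].
e^(Vm/24.9) = e^(-47.2/24.9) = 0.15023
So 0.15023·(Kᵢ + α·Naᵢ) = Kₒ + α·Naₒ → α = (0.15023·120.0 − 2.52) / (129.0 − 0.15023·22.2)
α = (18.03 − 2.52) / (129.0 − 3.335) = 15.51/125.7 = 0.1234

0.12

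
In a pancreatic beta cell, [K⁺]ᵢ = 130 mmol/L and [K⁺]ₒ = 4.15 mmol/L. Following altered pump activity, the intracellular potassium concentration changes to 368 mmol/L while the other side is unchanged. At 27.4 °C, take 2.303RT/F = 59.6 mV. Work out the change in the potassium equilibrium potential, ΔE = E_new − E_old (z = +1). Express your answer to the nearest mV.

-27 mV

E_old = (59.6/1)·log₁₀(4.15/130) = -89.16 mV
E_new = (59.6/1)·log₁₀(4.15/368) = -116.09 mV
ΔE = -116.09 − (-89.16) = -26.93 mV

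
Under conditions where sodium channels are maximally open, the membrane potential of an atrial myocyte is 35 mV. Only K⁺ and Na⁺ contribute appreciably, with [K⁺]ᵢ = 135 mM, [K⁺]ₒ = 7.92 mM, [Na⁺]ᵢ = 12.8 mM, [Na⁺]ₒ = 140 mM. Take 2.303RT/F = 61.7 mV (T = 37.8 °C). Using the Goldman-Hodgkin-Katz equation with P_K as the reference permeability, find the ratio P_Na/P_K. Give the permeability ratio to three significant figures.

Let α = P_Na/P_K. GHK: Vm = 61.7·log₁₀[(Kₒ + α·Naₒ)/(Kᵢ + α·Naᵢ)].
10^(Vm/61.7) = 10^(35.0/61.7) = 3.692
So 3.692·(Kᵢ + α·Naᵢ) = Kₒ + α·Naₒ → α = (3.692·135.0 − 7.92) / (140.0 − 3.692·12.8)
α = (498.4 − 7.92) / (140.0 − 47.26) = 490.5/92.74 = 5.289

5.29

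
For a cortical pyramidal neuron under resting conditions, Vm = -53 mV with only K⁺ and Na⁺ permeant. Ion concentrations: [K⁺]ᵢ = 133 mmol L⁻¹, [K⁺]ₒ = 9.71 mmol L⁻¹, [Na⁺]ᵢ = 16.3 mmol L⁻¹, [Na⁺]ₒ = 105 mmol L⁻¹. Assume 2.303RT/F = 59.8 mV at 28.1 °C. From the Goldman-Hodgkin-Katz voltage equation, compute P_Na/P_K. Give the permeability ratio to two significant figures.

Let α = P_Na/P_K. GHK: Vm = 59.8·log₁₀[(Kₒ + α·Naₒ)/(Kᵢ + α·Naᵢ)].
10^(Vm/59.8) = 10^(-53.0/59.8) = 0.12993
So 0.12993·(Kᵢ + α·Naᵢ) = Kₒ + α·Naₒ → α = (0.12993·133.0 − 9.71) / (105.0 − 0.12993·16.3)
α = (17.28 − 9.71) / (105.0 − 2.118) = 7.571/102.9 = 0.07359

0.074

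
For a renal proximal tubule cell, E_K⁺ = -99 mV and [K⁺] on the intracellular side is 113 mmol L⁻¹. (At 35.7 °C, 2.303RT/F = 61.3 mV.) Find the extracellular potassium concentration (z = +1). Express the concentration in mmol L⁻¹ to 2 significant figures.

Nernst: E = (61.3/1) · log₁₀([out]/[in]), so log₁₀([out]/[in]) = -99.0 × 1 / 61.3 = -1.6150.
[out]/[in] = 10^(-1.6150) = 0.02427.
[out] = 0.02427 × 113 = 2.742 mmol L⁻¹.

2.7 mmol L⁻¹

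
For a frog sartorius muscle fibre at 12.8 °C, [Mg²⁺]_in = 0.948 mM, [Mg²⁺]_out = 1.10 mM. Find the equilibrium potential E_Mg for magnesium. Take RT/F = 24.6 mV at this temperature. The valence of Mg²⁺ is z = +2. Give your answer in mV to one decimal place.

1.8 mV

E = (24.6/z) · ln([Mg²⁺]_out/[Mg²⁺]_in) with z = +2.
= (24.6/2) · ln(1.10/0.948) = 12.30 · ln(1.16)
= 12.30 · (0.1487) = 1.83 mV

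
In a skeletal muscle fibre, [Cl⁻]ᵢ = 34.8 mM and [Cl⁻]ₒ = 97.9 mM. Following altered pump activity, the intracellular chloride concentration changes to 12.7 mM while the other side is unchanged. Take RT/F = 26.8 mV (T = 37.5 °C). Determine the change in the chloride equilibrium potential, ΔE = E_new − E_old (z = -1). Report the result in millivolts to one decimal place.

-27.0 mV

E_old = (26.8/-1)·ln(97.9/34.8) = -27.72 mV
E_new = (26.8/-1)·ln(97.9/12.7) = -54.73 mV
ΔE = -54.73 − (-27.72) = -27.01 mV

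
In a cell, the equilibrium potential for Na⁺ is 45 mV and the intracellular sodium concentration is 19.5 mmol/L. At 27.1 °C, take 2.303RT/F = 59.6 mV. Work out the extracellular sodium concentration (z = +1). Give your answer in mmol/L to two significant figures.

110 mmol/L

Nernst: E = (59.6/1) · log₁₀([out]/[in]), so log₁₀([out]/[in]) = 45.0 × 1 / 59.6 = 0.7550.
[out]/[in] = 10^(0.7550) = 5.689.
[out] = 5.689 × 19.5 = 110.9 mmol/L.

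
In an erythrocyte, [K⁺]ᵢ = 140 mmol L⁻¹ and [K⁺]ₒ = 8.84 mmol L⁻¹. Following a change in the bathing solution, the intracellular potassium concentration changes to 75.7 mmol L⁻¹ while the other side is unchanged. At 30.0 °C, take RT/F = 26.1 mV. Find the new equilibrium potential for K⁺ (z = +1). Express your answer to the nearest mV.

After the shift: [K⁺]_out = 8.84, [K⁺]_in = 75.7 mmol L⁻¹.
E_new = (26.1/1)·ln(8.84/75.7) = 26.10 · (-2.1475) = -56.05 mV

-56 mV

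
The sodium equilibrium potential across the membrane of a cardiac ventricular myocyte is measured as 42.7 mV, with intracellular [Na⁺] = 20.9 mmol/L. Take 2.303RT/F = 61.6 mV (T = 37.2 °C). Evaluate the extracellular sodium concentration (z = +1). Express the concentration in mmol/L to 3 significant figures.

Nernst: E = (61.6/1) · log₁₀([out]/[in]), so log₁₀([out]/[in]) = 42.7 × 1 / 61.6 = 0.6932.
[out]/[in] = 10^(0.6932) = 4.934.
[out] = 4.934 × 20.9 = 103.1 mmol/L.

103 mmol/L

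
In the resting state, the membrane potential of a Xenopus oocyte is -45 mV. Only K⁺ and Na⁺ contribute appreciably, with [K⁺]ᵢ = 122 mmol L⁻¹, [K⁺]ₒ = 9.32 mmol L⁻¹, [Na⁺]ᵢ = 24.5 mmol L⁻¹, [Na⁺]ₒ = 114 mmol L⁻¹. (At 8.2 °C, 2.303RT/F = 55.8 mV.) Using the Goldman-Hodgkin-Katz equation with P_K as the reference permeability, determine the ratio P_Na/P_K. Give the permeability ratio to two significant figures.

0.088

Let α = P_Na/P_K. GHK: Vm = 55.8·log₁₀[(Kₒ + α·Naₒ)/(Kᵢ + α·Naᵢ)].
10^(Vm/55.8) = 10^(-45.0/55.8) = 0.15615
So 0.15615·(Kᵢ + α·Naᵢ) = Kₒ + α·Naₒ → α = (0.15615·122.0 − 9.32) / (114.0 − 0.15615·24.5)
α = (19.05 − 9.32) / (114.0 − 3.826) = 9.731/110.2 = 0.08832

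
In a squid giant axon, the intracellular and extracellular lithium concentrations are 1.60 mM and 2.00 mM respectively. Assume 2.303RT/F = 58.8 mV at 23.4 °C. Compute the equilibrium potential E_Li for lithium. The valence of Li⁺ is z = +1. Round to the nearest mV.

6 mV

E = (58.8/z) · log₁₀([Li⁺]_out/[Li⁺]_in) with z = +1.
= (58.8/1) · log₁₀(2.00/1.60) = 58.80 · log₁₀(1.25)
= 58.80 · (0.0969) = 5.70 mV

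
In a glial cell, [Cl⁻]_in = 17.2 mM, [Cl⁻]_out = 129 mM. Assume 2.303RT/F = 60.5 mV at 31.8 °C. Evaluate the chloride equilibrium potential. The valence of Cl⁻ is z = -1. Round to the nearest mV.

-53 mV

E = (60.5/z) · log₁₀([Cl⁻]_out/[Cl⁻]_in) with z = -1.
For an anion, dividing by z = -1 reverses the sign.
= (60.5/-1) · log₁₀(129/17.2) = -60.50 · log₁₀(7.5)
= -60.50 · (0.8751) = -52.94 mV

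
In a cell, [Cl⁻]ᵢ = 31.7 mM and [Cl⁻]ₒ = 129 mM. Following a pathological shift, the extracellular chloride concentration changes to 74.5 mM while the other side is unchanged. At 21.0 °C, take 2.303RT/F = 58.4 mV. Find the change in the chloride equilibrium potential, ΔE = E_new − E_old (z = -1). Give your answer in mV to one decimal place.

E_old = (58.4/-1)·log₁₀(129/31.7) = -35.60 mV
E_new = (58.4/-1)·log₁₀(74.5/31.7) = -21.67 mV
ΔE = -21.67 − (-35.60) = 13.92 mV

13.9 mV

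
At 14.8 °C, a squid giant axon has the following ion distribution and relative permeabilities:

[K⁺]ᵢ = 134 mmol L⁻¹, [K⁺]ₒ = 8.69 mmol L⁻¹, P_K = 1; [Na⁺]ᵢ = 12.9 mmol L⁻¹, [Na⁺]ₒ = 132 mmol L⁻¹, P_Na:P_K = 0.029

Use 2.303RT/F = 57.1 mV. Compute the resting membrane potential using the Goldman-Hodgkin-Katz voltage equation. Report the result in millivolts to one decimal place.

-58.9 mV

Vm = 57.1 · log₁₀[(Σ P·[cation]ₒ + Σ P·[anion]ᵢ) / (Σ P·[cation]ᵢ + Σ P·[anion]ₒ)]
Numerator = 1×8.69 + 0.029×132 = 12.52
Denominator = 1×134 + 0.029×12.9 = 134.4
Vm = 57.1 · log₁₀(0.093158) = 57.1 × (-1.0308) = -58.86 mV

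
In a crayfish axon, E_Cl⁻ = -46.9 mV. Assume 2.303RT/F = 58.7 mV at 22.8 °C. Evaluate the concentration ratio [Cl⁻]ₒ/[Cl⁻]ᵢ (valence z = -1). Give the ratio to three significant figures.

log₁₀([out]/[in]) = E·z/(58.7) = -46.9 × -1 / 58.7 = 0.7990
[out]/[in] = 10^(0.7990) = 6.295

6.29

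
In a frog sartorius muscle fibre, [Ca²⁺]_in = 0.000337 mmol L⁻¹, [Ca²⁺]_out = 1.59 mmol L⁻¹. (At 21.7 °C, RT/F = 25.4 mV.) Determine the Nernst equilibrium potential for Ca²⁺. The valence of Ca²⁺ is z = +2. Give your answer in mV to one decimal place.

E = (25.4/z) · ln([Ca²⁺]_out/[Ca²⁺]_in) with z = +2.
= (25.4/2) · ln(1.59/0.000337) = 12.70 · ln(4718)
= 12.70 · (8.4592) = 107.43 mV

107.4 mV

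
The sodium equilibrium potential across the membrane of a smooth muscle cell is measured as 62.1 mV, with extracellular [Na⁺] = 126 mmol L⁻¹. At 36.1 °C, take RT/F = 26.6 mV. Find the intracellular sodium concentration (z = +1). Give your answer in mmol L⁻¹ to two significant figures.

12 mmol L⁻¹

Nernst: E = (26.6/1) · ln([out]/[in]), so ln([out]/[in]) = 62.1 × 1 / 26.6 = 2.3346.
[out]/[in] = e^(2.3346) = 10.33.
[in] = 126 / 10.33 = 12.2 mmol L⁻¹.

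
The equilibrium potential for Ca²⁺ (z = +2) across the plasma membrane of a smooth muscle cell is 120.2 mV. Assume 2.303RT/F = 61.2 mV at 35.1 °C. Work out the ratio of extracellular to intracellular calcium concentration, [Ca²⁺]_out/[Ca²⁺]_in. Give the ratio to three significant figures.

log₁₀([out]/[in]) = E·z/(61.2) = 120.2 × 2 / 61.2 = 3.9281
[out]/[in] = 10^(3.9281) = 8474

8470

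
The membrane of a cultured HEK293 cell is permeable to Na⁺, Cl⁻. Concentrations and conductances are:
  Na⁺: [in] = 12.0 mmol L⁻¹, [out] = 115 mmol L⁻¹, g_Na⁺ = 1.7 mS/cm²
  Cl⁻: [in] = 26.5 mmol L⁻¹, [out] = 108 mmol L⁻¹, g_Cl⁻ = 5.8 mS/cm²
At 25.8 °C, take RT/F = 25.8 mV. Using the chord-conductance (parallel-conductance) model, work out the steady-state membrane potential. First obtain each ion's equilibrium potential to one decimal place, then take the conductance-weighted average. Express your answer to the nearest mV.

-15 mV

E_Na⁺ = (25.8/1)·ln(115/12.0) = 58.3 mV
E_Cl⁻ = (25.8/-1)·ln(108/26.5) = -36.2 mV
Vm = (Σ gᵢEᵢ)/(Σ gᵢ) = (1.7·58.3 + 5.8·-36.2) / (1.7 + 5.8)
= -110.85 / 7.5 = -14.78 mV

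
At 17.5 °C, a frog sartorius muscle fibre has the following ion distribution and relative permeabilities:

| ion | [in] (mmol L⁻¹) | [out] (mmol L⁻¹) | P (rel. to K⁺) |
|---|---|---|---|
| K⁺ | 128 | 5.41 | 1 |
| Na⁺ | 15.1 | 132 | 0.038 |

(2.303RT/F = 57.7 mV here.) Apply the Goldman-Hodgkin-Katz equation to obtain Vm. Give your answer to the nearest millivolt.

-63 mV

Vm = 57.7 · log₁₀[(Σ P·[cation]ₒ + Σ P·[anion]ᵢ) / (Σ P·[cation]ᵢ + Σ P·[anion]ₒ)]
Numerator = 1×5.41 + 0.038×132 = 10.43
Denominator = 1×128 + 0.038×15.1 = 128.6
Vm = 57.7 · log₁₀(0.08109) = 57.7 × (-1.0910) = -62.95 mV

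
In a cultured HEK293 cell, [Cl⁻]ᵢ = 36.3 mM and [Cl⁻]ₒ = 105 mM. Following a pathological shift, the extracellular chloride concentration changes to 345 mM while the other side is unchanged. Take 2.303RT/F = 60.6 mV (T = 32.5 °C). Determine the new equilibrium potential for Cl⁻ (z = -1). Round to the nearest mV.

-59 mV

After the shift: [Cl⁻]_out = 345, [Cl⁻]_in = 36.3 mM.
E_new = (60.6/-1)·log₁₀(345/36.3) = -60.60 · (0.9779) = -59.26 mV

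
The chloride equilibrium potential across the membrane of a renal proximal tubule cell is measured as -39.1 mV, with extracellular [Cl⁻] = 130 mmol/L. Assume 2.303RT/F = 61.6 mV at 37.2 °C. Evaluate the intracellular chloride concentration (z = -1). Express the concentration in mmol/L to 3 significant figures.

Nernst: E = (61.6/-1) · log₁₀([out]/[in]), so log₁₀([out]/[in]) = -39.1 × -1 / 61.6 = 0.6347.
[out]/[in] = 10^(0.6347) = 4.313.
[in] = 130 / 4.313 = 30.14 mmol/L.

30.1 mmol/L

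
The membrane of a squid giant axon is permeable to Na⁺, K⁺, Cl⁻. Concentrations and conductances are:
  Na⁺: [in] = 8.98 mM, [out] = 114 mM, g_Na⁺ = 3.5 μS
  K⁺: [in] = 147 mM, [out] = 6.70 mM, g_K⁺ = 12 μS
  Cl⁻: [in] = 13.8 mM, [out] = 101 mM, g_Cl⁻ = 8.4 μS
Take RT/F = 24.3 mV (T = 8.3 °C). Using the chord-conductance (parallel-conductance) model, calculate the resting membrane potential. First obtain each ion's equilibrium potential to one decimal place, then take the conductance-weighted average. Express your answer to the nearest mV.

-46 mV

E_Na⁺ = (24.3/1)·ln(114/8.98) = 61.8 mV
E_K⁺ = (24.3/1)·ln(6.70/147) = -75.0 mV
E_Cl⁻ = (24.3/-1)·ln(101/13.8) = -48.4 mV
Vm = (Σ gᵢEᵢ)/(Σ gᵢ) = (3.5·61.8 + 12·-75.0 + 8.4·-48.4) / (3.5 + 12 + 8.4)
= -1090.26 / 23.9 = -45.62 mV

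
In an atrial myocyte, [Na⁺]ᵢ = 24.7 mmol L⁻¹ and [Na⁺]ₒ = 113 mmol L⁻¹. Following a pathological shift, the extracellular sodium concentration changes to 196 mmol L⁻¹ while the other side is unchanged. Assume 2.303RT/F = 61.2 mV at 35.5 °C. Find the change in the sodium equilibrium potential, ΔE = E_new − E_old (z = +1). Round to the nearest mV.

E_old = (61.2/1)·log₁₀(113/24.7) = 40.42 mV
E_new = (61.2/1)·log₁₀(196/24.7) = 55.05 mV
ΔE = 55.05 − (40.42) = 14.64 mV

15 mV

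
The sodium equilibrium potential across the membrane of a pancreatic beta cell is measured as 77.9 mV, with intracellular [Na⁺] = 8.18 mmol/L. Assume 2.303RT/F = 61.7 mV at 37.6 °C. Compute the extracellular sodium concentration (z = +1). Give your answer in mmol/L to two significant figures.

150 mmol/L

Nernst: E = (61.7/1) · log₁₀([out]/[in]), so log₁₀([out]/[in]) = 77.9 × 1 / 61.7 = 1.2626.
[out]/[in] = 10^(1.2626) = 18.3.
[out] = 18.3 × 8.18 = 149.7 mmol/L.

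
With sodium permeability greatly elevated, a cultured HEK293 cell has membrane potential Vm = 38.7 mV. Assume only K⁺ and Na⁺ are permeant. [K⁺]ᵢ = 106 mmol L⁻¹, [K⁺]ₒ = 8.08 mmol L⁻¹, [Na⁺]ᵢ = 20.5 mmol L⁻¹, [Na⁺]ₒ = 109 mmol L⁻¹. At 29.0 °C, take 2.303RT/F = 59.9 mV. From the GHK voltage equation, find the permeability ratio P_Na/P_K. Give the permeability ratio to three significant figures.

25.3

Let α = P_Na/P_K. GHK: Vm = 59.9·log₁₀[(Kₒ + α·Naₒ)/(Kᵢ + α·Naᵢ)].
10^(Vm/59.9) = 10^(38.7/59.9) = 4.4267
So 4.4267·(Kᵢ + α·Naᵢ) = Kₒ + α·Naₒ → α = (4.4267·106.0 − 8.08) / (109.0 − 4.4267·20.5)
α = (469.2 − 8.08) / (109.0 − 90.75) = 461.1/18.25 = 25.26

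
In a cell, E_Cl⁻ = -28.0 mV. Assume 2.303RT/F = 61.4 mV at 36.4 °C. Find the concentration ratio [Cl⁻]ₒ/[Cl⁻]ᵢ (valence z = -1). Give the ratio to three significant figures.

log₁₀([out]/[in]) = E·z/(61.4) = -28.0 × -1 / 61.4 = 0.4560
[out]/[in] = 10^(0.4560) = 2.858

2.86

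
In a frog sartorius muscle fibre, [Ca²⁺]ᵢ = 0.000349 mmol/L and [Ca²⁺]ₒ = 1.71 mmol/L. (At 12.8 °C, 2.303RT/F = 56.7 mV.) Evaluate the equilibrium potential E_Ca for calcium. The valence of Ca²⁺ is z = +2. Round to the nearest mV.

105 mV

E = (56.7/z) · log₁₀([Ca²⁺]_out/[Ca²⁺]_in) with z = +2.
= (56.7/2) · log₁₀(1.71/0.000349) = 28.35 · log₁₀(4900)
= 28.35 · (3.6902) = 104.62 mV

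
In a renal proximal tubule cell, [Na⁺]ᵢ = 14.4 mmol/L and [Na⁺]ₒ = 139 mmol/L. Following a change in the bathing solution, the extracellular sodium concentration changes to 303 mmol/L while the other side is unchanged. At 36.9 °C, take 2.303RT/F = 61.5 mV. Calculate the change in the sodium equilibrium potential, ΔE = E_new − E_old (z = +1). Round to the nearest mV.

E_old = (61.5/1)·log₁₀(139/14.4) = 60.56 mV
E_new = (61.5/1)·log₁₀(303/14.4) = 81.37 mV
ΔE = 81.37 − (60.56) = 20.81 mV

21 mV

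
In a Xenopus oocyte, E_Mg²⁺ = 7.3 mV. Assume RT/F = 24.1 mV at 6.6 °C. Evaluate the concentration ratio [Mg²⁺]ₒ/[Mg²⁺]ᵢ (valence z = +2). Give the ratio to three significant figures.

1.83

ln([out]/[in]) = E·z/(24.1) = 7.3 × 2 / 24.1 = 0.6058
[out]/[in] = e^(0.6058) = 1.833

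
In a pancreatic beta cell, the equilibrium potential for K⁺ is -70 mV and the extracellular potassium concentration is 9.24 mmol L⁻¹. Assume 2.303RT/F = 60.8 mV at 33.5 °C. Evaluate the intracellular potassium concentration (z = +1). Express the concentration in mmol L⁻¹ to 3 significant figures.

131 mmol L⁻¹

Nernst: E = (60.8/1) · log₁₀([out]/[in]), so log₁₀([out]/[in]) = -70.0 × 1 / 60.8 = -1.1513.
[out]/[in] = 10^(-1.1513) = 0.07058.
[in] = 9.24 / 0.07058 = 130.9 mmol L⁻¹.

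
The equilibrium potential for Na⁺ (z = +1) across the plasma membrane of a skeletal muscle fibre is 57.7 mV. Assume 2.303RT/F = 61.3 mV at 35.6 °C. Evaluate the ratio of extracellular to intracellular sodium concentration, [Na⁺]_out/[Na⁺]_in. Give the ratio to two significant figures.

8.7

log₁₀([out]/[in]) = E·z/(61.3) = 57.7 × 1 / 61.3 = 0.9413
[out]/[in] = 10^(0.9413) = 8.735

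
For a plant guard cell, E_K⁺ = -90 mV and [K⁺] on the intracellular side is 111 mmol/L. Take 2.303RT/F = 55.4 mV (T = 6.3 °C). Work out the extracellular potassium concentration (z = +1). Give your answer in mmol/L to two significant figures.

2.6 mmol/L

Nernst: E = (55.4/1) · log₁₀([out]/[in]), so log₁₀([out]/[in]) = -90.0 × 1 / 55.4 = -1.6245.
[out]/[in] = 10^(-1.6245) = 0.02374.
[out] = 0.02374 × 111 = 2.635 mmol/L.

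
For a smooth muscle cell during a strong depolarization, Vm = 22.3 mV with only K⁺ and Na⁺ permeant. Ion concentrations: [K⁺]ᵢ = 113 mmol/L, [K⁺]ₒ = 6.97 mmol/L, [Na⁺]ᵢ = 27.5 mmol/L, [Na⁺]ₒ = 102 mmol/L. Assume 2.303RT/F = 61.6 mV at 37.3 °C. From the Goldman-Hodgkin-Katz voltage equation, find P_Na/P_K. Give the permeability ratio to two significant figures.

Let α = P_Na/P_K. GHK: Vm = 61.6·log₁₀[(Kₒ + α·Naₒ)/(Kᵢ + α·Naᵢ)].
10^(Vm/61.6) = 10^(22.3/61.6) = 2.3015
So 2.3015·(Kᵢ + α·Naᵢ) = Kₒ + α·Naₒ → α = (2.3015·113.0 − 6.97) / (102.0 − 2.3015·27.5)
α = (260.1 − 6.97) / (102.0 − 63.29) = 253.1/38.71 = 6.539

6.5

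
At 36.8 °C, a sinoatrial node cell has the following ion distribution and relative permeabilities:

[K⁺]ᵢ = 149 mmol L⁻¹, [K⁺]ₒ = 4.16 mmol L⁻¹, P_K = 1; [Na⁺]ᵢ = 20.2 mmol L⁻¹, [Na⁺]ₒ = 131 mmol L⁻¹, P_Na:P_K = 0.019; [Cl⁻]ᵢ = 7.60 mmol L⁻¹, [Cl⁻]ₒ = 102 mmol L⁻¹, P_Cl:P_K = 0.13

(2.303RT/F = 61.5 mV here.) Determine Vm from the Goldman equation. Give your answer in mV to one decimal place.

-81.7 mV

Vm = 61.5 · log₁₀[(Σ P·[cation]ₒ + Σ P·[anion]ᵢ) / (Σ P·[cation]ᵢ + Σ P·[anion]ₒ)]
Numerator = 1×4.16 + 0.019×131 + 0.13×7.60 = 7.637
Denominator = 1×149 + 0.019×20.2 + 0.13×102 = 162.6
Vm = 61.5 · log₁₀(0.046955) = 61.5 × (-1.3283) = -81.69 mV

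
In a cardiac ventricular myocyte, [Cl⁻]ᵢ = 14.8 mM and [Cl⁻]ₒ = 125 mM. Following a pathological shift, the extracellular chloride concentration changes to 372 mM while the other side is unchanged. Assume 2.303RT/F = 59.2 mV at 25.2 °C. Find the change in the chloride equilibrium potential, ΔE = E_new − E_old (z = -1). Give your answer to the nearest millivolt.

E_old = (59.2/-1)·log₁₀(125/14.8) = -54.86 mV
E_new = (59.2/-1)·log₁₀(372/14.8) = -82.90 mV
ΔE = -82.90 − (-54.86) = -28.04 mV

-28 mV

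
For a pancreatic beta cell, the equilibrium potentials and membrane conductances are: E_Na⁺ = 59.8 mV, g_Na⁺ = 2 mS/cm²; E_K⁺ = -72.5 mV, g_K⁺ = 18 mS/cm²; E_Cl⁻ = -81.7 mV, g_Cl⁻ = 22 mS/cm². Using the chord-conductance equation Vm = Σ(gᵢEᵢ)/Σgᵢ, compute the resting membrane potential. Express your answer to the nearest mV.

-71 mV

Σ gᵢEᵢ = 2·(59.8) + 18·(-72.5) + 22·(-81.7) = -2982.80
Σ gᵢ = 2 + 18 + 22 = 42
Vm = -2982.80 / 42 = -71.02 mV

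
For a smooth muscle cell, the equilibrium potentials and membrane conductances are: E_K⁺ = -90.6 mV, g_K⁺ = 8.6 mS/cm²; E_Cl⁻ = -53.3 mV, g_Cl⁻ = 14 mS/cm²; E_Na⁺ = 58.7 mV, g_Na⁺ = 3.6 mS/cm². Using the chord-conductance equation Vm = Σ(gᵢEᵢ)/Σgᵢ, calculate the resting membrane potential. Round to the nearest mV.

Σ gᵢEᵢ = 8.6·(-90.6) + 14·(-53.3) + 3.6·(58.7) = -1314.04
Σ gᵢ = 8.6 + 14 + 3.6 = 26.2
Vm = -1314.04 / 26.2 = -50.15 mV

-50 mV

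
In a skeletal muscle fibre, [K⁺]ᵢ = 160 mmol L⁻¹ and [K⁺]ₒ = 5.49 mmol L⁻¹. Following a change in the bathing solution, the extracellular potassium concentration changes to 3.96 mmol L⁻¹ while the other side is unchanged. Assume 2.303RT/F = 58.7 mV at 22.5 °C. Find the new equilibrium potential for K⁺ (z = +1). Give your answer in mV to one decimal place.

-94.3 mV

After the shift: [K⁺]_out = 3.96, [K⁺]_in = 160 mmol L⁻¹.
E_new = (58.7/1)·log₁₀(3.96/160) = 58.70 · (-1.6064) = -94.30 mV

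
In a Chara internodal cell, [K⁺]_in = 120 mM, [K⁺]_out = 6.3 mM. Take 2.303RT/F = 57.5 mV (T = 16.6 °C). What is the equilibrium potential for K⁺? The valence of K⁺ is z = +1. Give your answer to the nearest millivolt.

-74 mV

E = (57.5/z) · log₁₀([K⁺]_out/[K⁺]_in) with z = +1.
= (57.5/1) · log₁₀(6.3/120) = 57.50 · log₁₀(0.0525)
= 57.50 · (-1.2798) = -73.59 mV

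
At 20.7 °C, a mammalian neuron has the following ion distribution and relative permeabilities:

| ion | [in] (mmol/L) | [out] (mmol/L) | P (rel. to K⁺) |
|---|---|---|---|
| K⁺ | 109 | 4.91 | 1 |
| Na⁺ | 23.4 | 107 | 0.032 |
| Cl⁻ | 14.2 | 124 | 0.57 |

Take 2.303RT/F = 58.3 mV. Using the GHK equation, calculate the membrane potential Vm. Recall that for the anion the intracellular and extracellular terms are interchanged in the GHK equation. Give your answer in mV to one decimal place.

Vm = 58.3 · log₁₀[(Σ P·[cation]ₒ + Σ P·[anion]ᵢ) / (Σ P·[cation]ᵢ + Σ P·[anion]ₒ)]
Numerator = 1×4.91 + 0.032×107 + 0.57×14.2 = 16.43
Denominator = 1×109 + 0.032×23.4 + 0.57×124 = 180.4
Vm = 58.3 · log₁₀(0.09105) = 58.3 × (-1.0407) = -60.67 mV

-60.7 mV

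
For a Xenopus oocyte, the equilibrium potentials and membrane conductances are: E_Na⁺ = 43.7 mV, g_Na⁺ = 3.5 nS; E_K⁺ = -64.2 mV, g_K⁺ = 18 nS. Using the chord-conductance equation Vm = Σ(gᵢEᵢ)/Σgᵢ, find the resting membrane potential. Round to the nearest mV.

-47 mV

Σ gᵢEᵢ = 3.5·(43.7) + 18·(-64.2) = -1002.65
Σ gᵢ = 3.5 + 18 = 21.5
Vm = -1002.65 / 21.5 = -46.63 mV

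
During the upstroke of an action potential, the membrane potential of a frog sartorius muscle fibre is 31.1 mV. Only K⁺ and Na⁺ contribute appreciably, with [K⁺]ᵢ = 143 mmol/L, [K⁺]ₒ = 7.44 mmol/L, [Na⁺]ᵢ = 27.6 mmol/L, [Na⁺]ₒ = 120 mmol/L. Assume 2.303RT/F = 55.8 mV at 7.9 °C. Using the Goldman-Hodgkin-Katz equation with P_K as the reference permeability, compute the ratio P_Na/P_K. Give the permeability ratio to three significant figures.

24.9

Let α = P_Na/P_K. GHK: Vm = 55.8·log₁₀[(Kₒ + α·Naₒ)/(Kᵢ + α·Naᵢ)].
10^(Vm/55.8) = 10^(31.1/55.8) = 3.6087
So 3.6087·(Kᵢ + α·Naᵢ) = Kₒ + α·Naₒ → α = (3.6087·143.0 − 7.44) / (120.0 − 3.6087·27.6)
α = (516 − 7.44) / (120.0 − 99.6) = 508.6/20.4 = 24.93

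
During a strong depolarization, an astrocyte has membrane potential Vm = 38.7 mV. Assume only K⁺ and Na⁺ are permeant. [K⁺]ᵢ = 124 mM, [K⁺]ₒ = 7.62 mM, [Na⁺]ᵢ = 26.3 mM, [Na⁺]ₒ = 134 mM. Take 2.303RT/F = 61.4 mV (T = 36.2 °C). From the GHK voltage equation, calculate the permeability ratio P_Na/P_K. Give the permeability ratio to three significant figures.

Let α = P_Na/P_K. GHK: Vm = 61.4·log₁₀[(Kₒ + α·Naₒ)/(Kᵢ + α·Naᵢ)].
10^(Vm/61.4) = 10^(38.7/61.4) = 4.2687
So 4.2687·(Kᵢ + α·Naᵢ) = Kₒ + α·Naₒ → α = (4.2687·124.0 − 7.62) / (134.0 − 4.2687·26.3)
α = (529.3 − 7.62) / (134.0 − 112.3) = 521.7/21.73 = 24

24.0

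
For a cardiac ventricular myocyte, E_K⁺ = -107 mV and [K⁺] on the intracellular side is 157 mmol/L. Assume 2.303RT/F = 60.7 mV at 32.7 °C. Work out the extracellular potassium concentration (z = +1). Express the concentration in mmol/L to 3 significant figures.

Nernst: E = (60.7/1) · log₁₀([out]/[in]), so log₁₀([out]/[in]) = -107.0 × 1 / 60.7 = -1.7628.
[out]/[in] = 10^(-1.7628) = 0.01727.
[out] = 0.01727 × 157 = 2.711 mmol/L.

2.71 mmol/L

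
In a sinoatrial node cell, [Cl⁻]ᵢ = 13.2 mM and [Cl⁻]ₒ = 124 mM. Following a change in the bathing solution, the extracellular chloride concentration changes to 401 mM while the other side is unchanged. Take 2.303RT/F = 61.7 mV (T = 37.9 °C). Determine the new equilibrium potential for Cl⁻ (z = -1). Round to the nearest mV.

-91 mV

After the shift: [Cl⁻]_out = 401, [Cl⁻]_in = 13.2 mM.
E_new = (61.7/-1)·log₁₀(401/13.2) = -61.70 · (1.4826) = -91.47 mV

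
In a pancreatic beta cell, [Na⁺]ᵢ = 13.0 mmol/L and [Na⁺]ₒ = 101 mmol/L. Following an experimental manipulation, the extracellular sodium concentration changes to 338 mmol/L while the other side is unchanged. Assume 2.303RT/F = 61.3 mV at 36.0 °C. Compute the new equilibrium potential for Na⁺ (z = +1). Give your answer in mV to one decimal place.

After the shift: [Na⁺]_out = 338, [Na⁺]_in = 13.0 mmol/L.
E_new = (61.3/1)·log₁₀(338/13.0) = 61.30 · (1.4150) = 86.74 mV

86.7 mV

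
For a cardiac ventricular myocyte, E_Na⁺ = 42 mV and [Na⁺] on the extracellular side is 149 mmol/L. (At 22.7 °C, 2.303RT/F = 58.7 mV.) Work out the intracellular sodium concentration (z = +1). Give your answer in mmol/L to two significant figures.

29 mmol/L

Nernst: E = (58.7/1) · log₁₀([out]/[in]), so log₁₀([out]/[in]) = 42.0 × 1 / 58.7 = 0.7155.
[out]/[in] = 10^(0.7155) = 5.194.
[in] = 149 / 5.194 = 28.69 mmol/L.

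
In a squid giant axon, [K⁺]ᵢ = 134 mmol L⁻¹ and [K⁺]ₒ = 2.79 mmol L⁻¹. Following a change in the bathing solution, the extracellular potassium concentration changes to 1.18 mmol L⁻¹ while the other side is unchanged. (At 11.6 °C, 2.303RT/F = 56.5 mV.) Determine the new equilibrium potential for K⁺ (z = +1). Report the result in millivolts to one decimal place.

After the shift: [K⁺]_out = 1.18, [K⁺]_in = 134 mmol L⁻¹.
E_new = (56.5/1)·log₁₀(1.18/134) = 56.50 · (-2.0552) = -116.12 mV

-116.1 mV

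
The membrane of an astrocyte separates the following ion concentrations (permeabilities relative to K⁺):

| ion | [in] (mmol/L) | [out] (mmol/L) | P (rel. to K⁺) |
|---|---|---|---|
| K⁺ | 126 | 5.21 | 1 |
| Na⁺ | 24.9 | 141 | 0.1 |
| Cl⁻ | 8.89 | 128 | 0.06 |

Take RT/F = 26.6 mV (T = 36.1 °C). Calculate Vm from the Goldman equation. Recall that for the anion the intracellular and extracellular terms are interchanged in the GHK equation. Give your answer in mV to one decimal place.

Vm = 26.6 · ln[(Σ P·[cation]ₒ + Σ P·[anion]ᵢ) / (Σ P·[cation]ᵢ + Σ P·[anion]ₒ)]
Numerator = 1×5.21 + 0.1×141 + 0.06×8.89 = 19.84
Denominator = 1×126 + 0.1×24.9 + 0.06×128 = 136.2
Vm = 26.6 · ln(0.14573) = 26.6 × (-1.9260) = -51.23 mV

-51.2 mV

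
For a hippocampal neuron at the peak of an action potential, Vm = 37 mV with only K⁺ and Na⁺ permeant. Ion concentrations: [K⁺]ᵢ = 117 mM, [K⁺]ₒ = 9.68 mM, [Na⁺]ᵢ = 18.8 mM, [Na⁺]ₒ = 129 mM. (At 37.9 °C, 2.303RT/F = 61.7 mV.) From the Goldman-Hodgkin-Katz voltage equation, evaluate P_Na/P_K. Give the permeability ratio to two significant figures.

8.4

Let α = P_Na/P_K. GHK: Vm = 61.7·log₁₀[(Kₒ + α·Naₒ)/(Kᵢ + α·Naᵢ)].
10^(Vm/61.7) = 10^(37.0/61.7) = 3.9781
So 3.9781·(Kᵢ + α·Naᵢ) = Kₒ + α·Naₒ → α = (3.9781·117.0 − 9.68) / (129.0 − 3.9781·18.8)
α = (465.4 − 9.68) / (129.0 − 74.79) = 455.8/54.21 = 8.407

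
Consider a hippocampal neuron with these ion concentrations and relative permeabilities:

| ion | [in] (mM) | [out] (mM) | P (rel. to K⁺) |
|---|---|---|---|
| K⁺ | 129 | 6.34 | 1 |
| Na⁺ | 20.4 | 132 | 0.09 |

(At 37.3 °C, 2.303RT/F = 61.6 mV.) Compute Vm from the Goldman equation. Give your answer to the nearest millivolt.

-53 mV

Vm = 61.6 · log₁₀[(Σ P·[cation]ₒ + Σ P·[anion]ᵢ) / (Σ P·[cation]ᵢ + Σ P·[anion]ₒ)]
Numerator = 1×6.34 + 0.09×132 = 18.22
Denominator = 1×129 + 0.09×20.4 = 130.8
Vm = 61.6 · log₁₀(0.13926) = 61.6 × (-0.8562) = -52.74 mV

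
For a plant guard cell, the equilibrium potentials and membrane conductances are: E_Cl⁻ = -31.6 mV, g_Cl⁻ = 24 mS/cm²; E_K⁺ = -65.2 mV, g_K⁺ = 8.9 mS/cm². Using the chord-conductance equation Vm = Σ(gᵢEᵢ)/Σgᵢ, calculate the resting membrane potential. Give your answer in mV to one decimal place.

-40.7 mV

Σ gᵢEᵢ = 24·(-31.6) + 8.9·(-65.2) = -1338.68
Σ gᵢ = 24 + 8.9 = 32.9
Vm = -1338.68 / 32.9 = -40.69 mV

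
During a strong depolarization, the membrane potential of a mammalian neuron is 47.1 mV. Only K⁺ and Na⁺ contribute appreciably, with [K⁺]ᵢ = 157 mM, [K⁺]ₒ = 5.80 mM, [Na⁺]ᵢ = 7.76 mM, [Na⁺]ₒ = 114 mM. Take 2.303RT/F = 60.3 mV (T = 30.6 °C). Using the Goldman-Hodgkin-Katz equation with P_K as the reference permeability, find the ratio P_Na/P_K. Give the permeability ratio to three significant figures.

Let α = P_Na/P_K. GHK: Vm = 60.3·log₁₀[(Kₒ + α·Naₒ)/(Kᵢ + α·Naᵢ)].
10^(Vm/60.3) = 10^(47.1/60.3) = 6.0408
So 6.0408·(Kᵢ + α·Naᵢ) = Kₒ + α·Naₒ → α = (6.0408·157.0 − 5.8) / (114.0 − 6.0408·7.76)
α = (948.4 − 5.8) / (114.0 − 46.88) = 942.6/67.12 = 14.04

14.0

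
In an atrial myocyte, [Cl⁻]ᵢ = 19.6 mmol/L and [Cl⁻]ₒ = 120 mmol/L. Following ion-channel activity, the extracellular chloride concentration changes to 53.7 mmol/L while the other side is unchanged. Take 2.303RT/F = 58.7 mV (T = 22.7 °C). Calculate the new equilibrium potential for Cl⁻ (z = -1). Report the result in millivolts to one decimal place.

-25.7 mV

After the shift: [Cl⁻]_out = 53.7, [Cl⁻]_in = 19.6 mmol/L.
E_new = (58.7/-1)·log₁₀(53.7/19.6) = -58.70 · (0.4377) = -25.69 mV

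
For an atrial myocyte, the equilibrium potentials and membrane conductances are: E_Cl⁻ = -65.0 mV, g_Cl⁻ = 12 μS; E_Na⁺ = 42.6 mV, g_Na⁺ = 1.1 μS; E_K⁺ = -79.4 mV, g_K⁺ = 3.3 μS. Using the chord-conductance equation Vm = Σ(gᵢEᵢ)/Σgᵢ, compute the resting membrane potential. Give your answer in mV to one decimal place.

-60.7 mV

Σ gᵢEᵢ = 12·(-65.0) + 1.1·(42.6) + 3.3·(-79.4) = -995.16
Σ gᵢ = 12 + 1.1 + 3.3 = 16.4
Vm = -995.16 / 16.4 = -60.68 mV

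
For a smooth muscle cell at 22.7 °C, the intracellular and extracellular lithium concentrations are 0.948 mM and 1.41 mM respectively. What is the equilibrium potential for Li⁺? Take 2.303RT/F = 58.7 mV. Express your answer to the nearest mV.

E = (58.7/z) · log₁₀([Li⁺]_out/[Li⁺]_in) with z = +1.
= (58.7/1) · log₁₀(1.41/0.948) = 58.70 · log₁₀(1.487)
= 58.70 · (0.1724) = 10.12 mV

10 mV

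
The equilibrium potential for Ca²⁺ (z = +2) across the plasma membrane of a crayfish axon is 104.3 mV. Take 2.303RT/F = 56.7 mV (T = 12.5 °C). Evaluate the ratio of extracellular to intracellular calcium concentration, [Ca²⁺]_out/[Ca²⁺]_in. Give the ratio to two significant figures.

4800

log₁₀([out]/[in]) = E·z/(56.7) = 104.3 × 2 / 56.7 = 3.6790
[out]/[in] = 10^(3.6790) = 4775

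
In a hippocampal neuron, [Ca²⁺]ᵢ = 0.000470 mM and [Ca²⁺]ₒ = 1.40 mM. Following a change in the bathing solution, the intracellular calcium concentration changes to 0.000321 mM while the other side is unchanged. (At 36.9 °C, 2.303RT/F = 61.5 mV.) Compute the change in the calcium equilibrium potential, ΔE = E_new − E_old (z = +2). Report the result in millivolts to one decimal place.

5.1 mV

E_old = (61.5/2)·log₁₀(1.40/0.000470) = 106.83 mV
E_new = (61.5/2)·log₁₀(1.40/0.000321) = 111.92 mV
ΔE = 111.92 − (106.83) = 5.09 mV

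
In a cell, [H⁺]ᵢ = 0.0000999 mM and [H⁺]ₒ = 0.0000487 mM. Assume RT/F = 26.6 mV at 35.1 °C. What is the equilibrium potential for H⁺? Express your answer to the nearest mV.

-19 mV

E = (26.6/z) · ln([H⁺]_out/[H⁺]_in) with z = +1.
= (26.6/1) · ln(0.0000487/0.0000999) = 26.60 · ln(0.4875)
= 26.60 · (-0.7185) = -19.11 mV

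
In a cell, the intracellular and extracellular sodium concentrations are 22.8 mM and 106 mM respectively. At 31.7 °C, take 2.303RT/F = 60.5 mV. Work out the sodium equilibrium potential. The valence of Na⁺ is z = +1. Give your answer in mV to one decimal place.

E = (60.5/z) · log₁₀([Na⁺]_out/[Na⁺]_in) with z = +1.
= (60.5/1) · log₁₀(106/22.8) = 60.50 · log₁₀(4.649)
= 60.50 · (0.6674) = 40.38 mV

40.4 mV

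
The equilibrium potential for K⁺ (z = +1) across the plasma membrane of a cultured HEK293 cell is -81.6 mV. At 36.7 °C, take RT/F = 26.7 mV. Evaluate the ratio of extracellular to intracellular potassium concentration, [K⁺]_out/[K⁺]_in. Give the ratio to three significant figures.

0.0471

ln([out]/[in]) = E·z/(26.7) = -81.6 × 1 / 26.7 = -3.0562
[out]/[in] = e^(-3.0562) = 0.04707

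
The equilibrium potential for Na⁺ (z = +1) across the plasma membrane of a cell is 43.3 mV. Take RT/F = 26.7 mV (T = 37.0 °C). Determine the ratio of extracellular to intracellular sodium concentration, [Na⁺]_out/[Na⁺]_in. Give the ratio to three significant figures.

ln([out]/[in]) = E·z/(26.7) = 43.3 × 1 / 26.7 = 1.6217
[out]/[in] = e^(1.6217) = 5.062

5.06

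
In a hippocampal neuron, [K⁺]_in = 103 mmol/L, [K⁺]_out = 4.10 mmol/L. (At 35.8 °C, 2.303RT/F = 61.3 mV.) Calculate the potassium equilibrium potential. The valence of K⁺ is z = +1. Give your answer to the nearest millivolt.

E = (61.3/z) · log₁₀([K⁺]_out/[K⁺]_in) with z = +1.
= (61.3/1) · log₁₀(4.10/103) = 61.30 · log₁₀(0.03981)
= 61.30 · (-1.4001) = -85.82 mV

-86 mV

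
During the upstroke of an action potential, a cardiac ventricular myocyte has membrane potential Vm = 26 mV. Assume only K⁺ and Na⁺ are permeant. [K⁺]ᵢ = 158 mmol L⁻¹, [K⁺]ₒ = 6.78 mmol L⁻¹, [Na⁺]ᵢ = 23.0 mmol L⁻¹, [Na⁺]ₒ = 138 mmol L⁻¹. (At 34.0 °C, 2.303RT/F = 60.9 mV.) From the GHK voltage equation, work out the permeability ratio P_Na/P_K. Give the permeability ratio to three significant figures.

Let α = P_Na/P_K. GHK: Vm = 60.9·log₁₀[(Kₒ + α·Naₒ)/(Kᵢ + α·Naᵢ)].
10^(Vm/60.9) = 10^(26.0/60.9) = 2.6726
So 2.6726·(Kᵢ + α·Naᵢ) = Kₒ + α·Naₒ → α = (2.6726·158.0 − 6.78) / (138.0 − 2.6726·23.0)
α = (422.3 − 6.78) / (138.0 − 61.47) = 415.5/76.53 = 5.429

5.43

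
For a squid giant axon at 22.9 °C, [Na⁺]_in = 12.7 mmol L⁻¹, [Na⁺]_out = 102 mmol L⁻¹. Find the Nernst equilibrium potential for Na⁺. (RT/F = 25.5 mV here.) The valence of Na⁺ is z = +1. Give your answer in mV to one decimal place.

E = (25.5/z) · ln([Na⁺]_out/[Na⁺]_in) with z = +1.
= (25.5/1) · ln(102/12.7) = 25.50 · ln(8.031)
= 25.50 · (2.0834) = 53.13 mV

53.1 mV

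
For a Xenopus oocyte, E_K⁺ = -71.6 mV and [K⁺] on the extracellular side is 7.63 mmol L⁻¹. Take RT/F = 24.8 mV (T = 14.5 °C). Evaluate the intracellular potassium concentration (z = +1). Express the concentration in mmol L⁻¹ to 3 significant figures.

137 mmol L⁻¹

Nernst: E = (24.8/1) · ln([out]/[in]), so ln([out]/[in]) = -71.6 × 1 / 24.8 = -2.8871.
[out]/[in] = e^(-2.8871) = 0.05574.
[in] = 7.63 / 0.05574 = 136.9 mmol L⁻¹.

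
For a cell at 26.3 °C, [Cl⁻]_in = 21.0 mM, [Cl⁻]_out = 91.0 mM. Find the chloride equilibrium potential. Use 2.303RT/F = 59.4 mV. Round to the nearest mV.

-38 mV

E = (59.4/z) · log₁₀([Cl⁻]_out/[Cl⁻]_in) with z = -1.
For an anion, dividing by z = -1 reverses the sign.
= (59.4/-1) · log₁₀(91.0/21.0) = -59.40 · log₁₀(4.333)
= -59.40 · (0.6368) = -37.83 mV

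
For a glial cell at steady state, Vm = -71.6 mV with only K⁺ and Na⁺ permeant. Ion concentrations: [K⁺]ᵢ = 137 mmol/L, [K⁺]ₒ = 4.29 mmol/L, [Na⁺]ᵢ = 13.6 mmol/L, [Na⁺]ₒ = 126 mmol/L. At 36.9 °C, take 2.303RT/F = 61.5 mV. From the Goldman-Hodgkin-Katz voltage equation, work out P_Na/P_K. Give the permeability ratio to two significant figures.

Let α = P_Na/P_K. GHK: Vm = 61.5·log₁₀[(Kₒ + α·Naₒ)/(Kᵢ + α·Naᵢ)].
10^(Vm/61.5) = 10^(-71.6/61.5) = 0.068513
So 0.068513·(Kᵢ + α·Naᵢ) = Kₒ + α·Naₒ → α = (0.068513·137.0 − 4.29) / (126.0 − 0.068513·13.6)
α = (9.386 − 4.29) / (126.0 − 0.9318) = 5.096/125.1 = 0.04075

0.041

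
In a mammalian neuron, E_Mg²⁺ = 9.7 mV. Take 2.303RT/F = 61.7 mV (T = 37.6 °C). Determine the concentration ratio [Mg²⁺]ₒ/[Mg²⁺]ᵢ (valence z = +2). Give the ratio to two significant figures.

2.1

log₁₀([out]/[in]) = E·z/(61.7) = 9.7 × 2 / 61.7 = 0.3144
[out]/[in] = 10^(0.3144) = 2.063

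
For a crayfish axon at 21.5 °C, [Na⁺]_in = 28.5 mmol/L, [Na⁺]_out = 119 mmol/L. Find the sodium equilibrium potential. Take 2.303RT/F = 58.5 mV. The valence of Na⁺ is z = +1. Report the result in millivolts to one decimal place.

E = (58.5/z) · log₁₀([Na⁺]_out/[Na⁺]_in) with z = +1.
= (58.5/1) · log₁₀(119/28.5) = 58.50 · log₁₀(4.175)
= 58.50 · (0.6207) = 36.31 mV

36.3 mV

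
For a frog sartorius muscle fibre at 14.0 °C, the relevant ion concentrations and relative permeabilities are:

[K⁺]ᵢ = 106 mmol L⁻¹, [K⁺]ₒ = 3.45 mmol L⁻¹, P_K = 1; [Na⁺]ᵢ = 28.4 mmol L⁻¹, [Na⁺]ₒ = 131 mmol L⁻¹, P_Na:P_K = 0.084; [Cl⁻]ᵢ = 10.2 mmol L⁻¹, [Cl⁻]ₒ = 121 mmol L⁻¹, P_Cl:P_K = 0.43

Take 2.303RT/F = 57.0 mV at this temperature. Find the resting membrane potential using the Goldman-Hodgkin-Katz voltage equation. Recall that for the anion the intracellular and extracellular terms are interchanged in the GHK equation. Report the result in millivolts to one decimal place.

-53.0 mV

Vm = 57.0 · log₁₀[(Σ P·[cation]ₒ + Σ P·[anion]ᵢ) / (Σ P·[cation]ᵢ + Σ P·[anion]ₒ)]
Numerator = 1×3.45 + 0.084×131 + 0.43×10.2 = 18.84
Denominator = 1×106 + 0.084×28.4 + 0.43×121 = 160.4
Vm = 57.0 · log₁₀(0.11744) = 57.0 × (-0.9302) = -53.02 mV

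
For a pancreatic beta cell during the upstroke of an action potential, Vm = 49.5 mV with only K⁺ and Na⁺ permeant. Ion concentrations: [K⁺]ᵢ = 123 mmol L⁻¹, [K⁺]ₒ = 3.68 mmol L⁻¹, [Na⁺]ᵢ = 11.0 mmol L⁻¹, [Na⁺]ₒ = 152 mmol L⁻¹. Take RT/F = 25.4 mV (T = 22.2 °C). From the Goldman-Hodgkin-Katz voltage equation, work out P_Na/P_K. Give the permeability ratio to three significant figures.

11.5

Let α = P_Na/P_K. GHK: Vm = 25.4·ln[(Kₒ + α·Naₒ)/(Kᵢ + α·Naᵢ)].
e^(Vm/25.4) = e^(49.5/25.4) = 7.0204
So 7.0204·(Kᵢ + α·Naᵢ) = Kₒ + α·Naₒ → α = (7.0204·123.0 − 3.68) / (152.0 − 7.0204·11.0)
α = (863.5 − 3.68) / (152.0 − 77.22) = 859.8/74.78 = 11.5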